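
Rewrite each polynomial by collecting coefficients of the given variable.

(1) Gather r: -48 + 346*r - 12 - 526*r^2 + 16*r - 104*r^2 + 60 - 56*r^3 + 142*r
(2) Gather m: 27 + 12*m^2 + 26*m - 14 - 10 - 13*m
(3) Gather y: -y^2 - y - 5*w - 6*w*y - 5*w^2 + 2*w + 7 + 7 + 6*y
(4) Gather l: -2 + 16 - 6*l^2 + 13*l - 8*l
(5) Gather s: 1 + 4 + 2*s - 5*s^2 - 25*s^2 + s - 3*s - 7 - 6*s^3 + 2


(1) = -56*r^3 - 630*r^2 + 504*r
(2) = 12*m^2 + 13*m + 3
(3) = -5*w^2 - 3*w - y^2 + y*(5 - 6*w) + 14
(4) = -6*l^2 + 5*l + 14
(5) = -6*s^3 - 30*s^2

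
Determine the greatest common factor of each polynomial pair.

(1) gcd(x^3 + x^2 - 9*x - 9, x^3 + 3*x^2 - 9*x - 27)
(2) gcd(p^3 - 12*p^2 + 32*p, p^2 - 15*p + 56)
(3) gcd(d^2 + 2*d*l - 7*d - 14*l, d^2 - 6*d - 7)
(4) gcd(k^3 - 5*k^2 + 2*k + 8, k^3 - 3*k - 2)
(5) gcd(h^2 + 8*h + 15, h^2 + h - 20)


(1) = gcd((x - 3)*(x + 1)*(x + 3), (x - 3)*(x + 3)^2) = x^2 - 9
(2) = p - 8
(3) = gcd((d - 7)*(d + 2*l), (d - 7)*(d + 1)) = d - 7
(4) = k^2 - k - 2
(5) = gcd((h + 3)*(h + 5), (h - 4)*(h + 5)) = h + 5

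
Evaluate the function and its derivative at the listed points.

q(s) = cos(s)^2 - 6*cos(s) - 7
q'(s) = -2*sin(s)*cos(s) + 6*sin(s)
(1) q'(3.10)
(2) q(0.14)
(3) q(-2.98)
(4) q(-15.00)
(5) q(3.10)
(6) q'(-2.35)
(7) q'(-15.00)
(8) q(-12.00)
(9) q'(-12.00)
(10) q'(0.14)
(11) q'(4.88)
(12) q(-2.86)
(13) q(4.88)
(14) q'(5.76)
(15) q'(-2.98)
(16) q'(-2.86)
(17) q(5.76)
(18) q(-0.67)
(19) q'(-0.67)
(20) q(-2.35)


(1) = 0.33
(2) = -11.96
(3) = -0.10
(4) = -1.86
(5) = -0.01
(6) = -5.27
(7) = -4.89
(8) = -11.35
(9) = 2.31
(10) = 0.56
(11) = -5.59
(12) = -0.31
(13) = -7.97
(14) = -2.13
(15) = -1.28
(16) = -2.20
(17) = -11.45
(18) = -11.09
(19) = -2.75
(20) = -2.29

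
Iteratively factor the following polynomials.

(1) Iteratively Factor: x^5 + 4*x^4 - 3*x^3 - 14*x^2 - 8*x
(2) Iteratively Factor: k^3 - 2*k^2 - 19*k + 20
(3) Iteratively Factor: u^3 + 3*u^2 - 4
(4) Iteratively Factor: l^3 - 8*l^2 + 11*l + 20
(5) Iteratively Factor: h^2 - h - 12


(1) = (x + 4)*(x^4 - 3*x^2 - 2*x) = (x - 2)*(x + 4)*(x^3 + 2*x^2 + x) = (x - 2)*(x + 1)*(x + 4)*(x^2 + x) = (x - 2)*(x + 1)^2*(x + 4)*(x)
(2) = (k - 1)*(k^2 - k - 20) = (k - 1)*(k + 4)*(k - 5)
(3) = (u - 1)*(u^2 + 4*u + 4) = (u - 1)*(u + 2)*(u + 2)
(4) = (l + 1)*(l^2 - 9*l + 20) = (l - 4)*(l + 1)*(l - 5)
(5) = (h - 4)*(h + 3)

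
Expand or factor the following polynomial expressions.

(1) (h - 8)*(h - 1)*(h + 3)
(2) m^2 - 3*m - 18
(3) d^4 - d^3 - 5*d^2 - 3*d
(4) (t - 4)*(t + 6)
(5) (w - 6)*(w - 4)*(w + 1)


(1) = h^3 - 6*h^2 - 19*h + 24
(2) = (m - 6)*(m + 3)
(3) = d*(d - 3)*(d + 1)^2
(4) = t^2 + 2*t - 24
(5) = w^3 - 9*w^2 + 14*w + 24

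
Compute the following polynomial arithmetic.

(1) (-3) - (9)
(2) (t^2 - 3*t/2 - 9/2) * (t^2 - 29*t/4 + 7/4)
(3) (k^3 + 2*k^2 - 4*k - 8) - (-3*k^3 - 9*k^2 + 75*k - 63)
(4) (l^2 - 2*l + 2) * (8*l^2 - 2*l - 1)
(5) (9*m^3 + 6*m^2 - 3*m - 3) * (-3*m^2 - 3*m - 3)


(1) = -12
(2) = t^4 - 35*t^3/4 + 65*t^2/8 + 30*t - 63/8
(3) = 4*k^3 + 11*k^2 - 79*k + 55
(4) = 8*l^4 - 18*l^3 + 19*l^2 - 2*l - 2
(5) = -27*m^5 - 45*m^4 - 36*m^3 + 18*m + 9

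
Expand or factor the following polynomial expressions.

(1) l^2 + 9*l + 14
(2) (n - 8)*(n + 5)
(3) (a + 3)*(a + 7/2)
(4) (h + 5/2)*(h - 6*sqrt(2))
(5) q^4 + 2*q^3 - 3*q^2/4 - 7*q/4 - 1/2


(1) = (l + 2)*(l + 7)
(2) = n^2 - 3*n - 40
(3) = a^2 + 13*a/2 + 21/2
(4) = h^2 - 6*sqrt(2)*h + 5*h/2 - 15*sqrt(2)
(5) = (q - 1)*(q + 1/2)^2*(q + 2)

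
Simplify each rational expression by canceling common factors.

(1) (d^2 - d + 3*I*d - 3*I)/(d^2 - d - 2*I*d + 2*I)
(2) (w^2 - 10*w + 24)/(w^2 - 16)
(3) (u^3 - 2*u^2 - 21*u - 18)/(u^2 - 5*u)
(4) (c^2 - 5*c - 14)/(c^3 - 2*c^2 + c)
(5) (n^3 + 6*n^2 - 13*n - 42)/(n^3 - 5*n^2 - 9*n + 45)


(1) = (d + 3*I)/(d - 2*I)
(2) = (w - 6)/(w + 4)
(3) = (u^3 - 2*u^2 - 21*u - 18)/(u^2 - 5*u)
(4) = (c^2 - 5*c - 14)/(c^3 - 2*c^2 + c)
(5) = (n^2 + 9*n + 14)/(n^2 - 2*n - 15)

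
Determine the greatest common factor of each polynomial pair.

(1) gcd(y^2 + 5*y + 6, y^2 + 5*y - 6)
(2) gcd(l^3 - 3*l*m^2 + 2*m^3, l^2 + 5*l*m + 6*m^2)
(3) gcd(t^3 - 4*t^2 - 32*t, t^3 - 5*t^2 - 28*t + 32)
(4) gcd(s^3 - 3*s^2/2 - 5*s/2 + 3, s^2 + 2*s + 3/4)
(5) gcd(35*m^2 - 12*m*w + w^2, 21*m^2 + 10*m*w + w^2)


(1) = 1
(2) = l + 2*m
(3) = t^2 - 4*t - 32
(4) = s + 3/2
(5) = gcd((-7*m + w)*(-5*m + w), (3*m + w)*(7*m + w)) = 1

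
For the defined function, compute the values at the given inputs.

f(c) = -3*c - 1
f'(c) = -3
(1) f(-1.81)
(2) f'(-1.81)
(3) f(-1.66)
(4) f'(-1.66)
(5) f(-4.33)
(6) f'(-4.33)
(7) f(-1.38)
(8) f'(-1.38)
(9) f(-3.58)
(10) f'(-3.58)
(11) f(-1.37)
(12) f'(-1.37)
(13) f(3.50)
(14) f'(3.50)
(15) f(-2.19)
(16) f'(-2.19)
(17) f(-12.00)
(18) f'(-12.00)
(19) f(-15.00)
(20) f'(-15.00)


(1) = 4.43
(2) = -3.00
(3) = 3.98
(4) = -3.00
(5) = 11.99
(6) = -3.00
(7) = 3.14
(8) = -3.00
(9) = 9.74
(10) = -3.00
(11) = 3.11
(12) = -3.00
(13) = -11.50
(14) = -3.00
(15) = 5.57
(16) = -3.00
(17) = 35.00
(18) = -3.00
(19) = 44.00
(20) = -3.00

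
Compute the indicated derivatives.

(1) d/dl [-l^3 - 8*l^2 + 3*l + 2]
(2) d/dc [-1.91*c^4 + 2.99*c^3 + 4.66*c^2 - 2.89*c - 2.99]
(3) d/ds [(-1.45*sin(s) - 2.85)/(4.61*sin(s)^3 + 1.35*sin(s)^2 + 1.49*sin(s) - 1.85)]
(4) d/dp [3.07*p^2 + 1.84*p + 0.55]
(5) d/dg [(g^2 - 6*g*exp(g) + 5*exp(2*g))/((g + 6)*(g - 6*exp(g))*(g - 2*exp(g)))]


(1) = -3*l^2 - 16*l + 3
(2) = -7.64*c^3 + 8.97*c^2 + 9.32*c - 2.89
(3) = (13.369*sin(s)^3 + 41.373*sin(s)^2 + 7.695*sin(s) + 6.929)*cos(s)/(21.2521*sin(s)^6 + 12.447*sin(s)^5 + 15.5603*sin(s)^4 - 13.034*sin(s)^3 - 2.7749*sin(s)^2 - 5.513*sin(s) + 3.4225)
(4) = 6.14*p + 1.84
(5) = (2*(g + 6)*(g - 6*exp(g))*(g - 2*exp(g))*(-3*g*exp(g) + g + 5*exp(2*g) - 3*exp(g)) + (g + 6)*(g - 6*exp(g))*(2*exp(g) - 1)*(g^2 - 6*g*exp(g) + 5*exp(2*g)) + (g + 6)*(g - 2*exp(g))*(6*exp(g) - 1)*(g^2 - 6*g*exp(g) + 5*exp(2*g)) + (g - 6*exp(g))*(g - 2*exp(g))*(-g^2 + 6*g*exp(g) - 5*exp(2*g)))/((g + 6)^2*(g - 6*exp(g))^2*(g - 2*exp(g))^2)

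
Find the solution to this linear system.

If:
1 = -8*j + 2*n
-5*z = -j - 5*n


Then:
j = 5*z/21 - 5/42
n = 20*z/21 + 1/42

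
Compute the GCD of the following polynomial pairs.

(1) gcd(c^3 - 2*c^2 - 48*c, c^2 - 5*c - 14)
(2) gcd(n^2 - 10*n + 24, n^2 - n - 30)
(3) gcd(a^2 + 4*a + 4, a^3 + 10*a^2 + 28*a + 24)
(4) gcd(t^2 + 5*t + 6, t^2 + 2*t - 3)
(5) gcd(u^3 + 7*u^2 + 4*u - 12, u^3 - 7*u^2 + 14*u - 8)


(1) = gcd(c*(c - 8)*(c + 6), (c - 7)*(c + 2)) = 1
(2) = gcd((n - 6)*(n - 4), (n - 6)*(n + 5)) = n - 6
(3) = a^2 + 4*a + 4
(4) = gcd((t + 2)*(t + 3), (t - 1)*(t + 3)) = t + 3
(5) = gcd((u - 1)*(u + 2)*(u + 6), (u - 4)*(u - 2)*(u - 1)) = u - 1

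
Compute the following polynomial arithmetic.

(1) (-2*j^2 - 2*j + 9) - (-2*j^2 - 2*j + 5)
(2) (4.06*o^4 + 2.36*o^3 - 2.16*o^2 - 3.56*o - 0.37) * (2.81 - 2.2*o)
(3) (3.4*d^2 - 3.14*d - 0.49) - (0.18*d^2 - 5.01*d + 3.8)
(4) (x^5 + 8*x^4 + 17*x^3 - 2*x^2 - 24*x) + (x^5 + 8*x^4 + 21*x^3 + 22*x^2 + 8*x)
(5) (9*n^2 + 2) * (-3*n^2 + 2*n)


(1) = 4
(2) = -8.932*o^5 + 6.2166*o^4 + 11.3836*o^3 + 1.7624*o^2 - 9.1896*o - 1.0397
(3) = 3.22*d^2 + 1.87*d - 4.29
(4) = 2*x^5 + 16*x^4 + 38*x^3 + 20*x^2 - 16*x
(5) = -27*n^4 + 18*n^3 - 6*n^2 + 4*n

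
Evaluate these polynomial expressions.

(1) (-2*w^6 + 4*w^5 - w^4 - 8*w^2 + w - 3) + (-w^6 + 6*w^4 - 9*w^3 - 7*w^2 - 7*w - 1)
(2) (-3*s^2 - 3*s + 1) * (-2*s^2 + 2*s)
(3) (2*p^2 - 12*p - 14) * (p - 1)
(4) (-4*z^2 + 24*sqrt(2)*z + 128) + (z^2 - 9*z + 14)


(1) = -3*w^6 + 4*w^5 + 5*w^4 - 9*w^3 - 15*w^2 - 6*w - 4
(2) = 6*s^4 - 8*s^2 + 2*s
(3) = 2*p^3 - 14*p^2 - 2*p + 14
(4) = -3*z^2 - 9*z + 24*sqrt(2)*z + 142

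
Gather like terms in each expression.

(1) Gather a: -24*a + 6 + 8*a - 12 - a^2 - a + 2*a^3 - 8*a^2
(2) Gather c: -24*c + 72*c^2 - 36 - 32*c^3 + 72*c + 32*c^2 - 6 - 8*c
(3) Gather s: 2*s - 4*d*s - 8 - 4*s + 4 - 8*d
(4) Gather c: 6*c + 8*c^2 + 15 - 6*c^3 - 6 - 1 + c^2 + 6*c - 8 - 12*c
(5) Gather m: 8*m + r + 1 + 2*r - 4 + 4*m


(1) = 2*a^3 - 9*a^2 - 17*a - 6
(2) = -32*c^3 + 104*c^2 + 40*c - 42
(3) = -8*d + s*(-4*d - 2) - 4
(4) = -6*c^3 + 9*c^2
(5) = 12*m + 3*r - 3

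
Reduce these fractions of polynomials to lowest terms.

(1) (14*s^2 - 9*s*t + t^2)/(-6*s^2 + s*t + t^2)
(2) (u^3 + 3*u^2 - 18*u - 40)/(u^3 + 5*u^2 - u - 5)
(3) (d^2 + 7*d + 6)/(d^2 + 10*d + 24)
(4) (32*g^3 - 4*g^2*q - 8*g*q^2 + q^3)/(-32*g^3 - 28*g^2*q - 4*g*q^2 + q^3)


(1) = (-7*s + t)/(3*s + t)
(2) = (u^2 - 2*u - 8)/(u^2 - 1)
(3) = (d + 1)/(d + 4)
(4) = (-2*g + q)/(2*g + q)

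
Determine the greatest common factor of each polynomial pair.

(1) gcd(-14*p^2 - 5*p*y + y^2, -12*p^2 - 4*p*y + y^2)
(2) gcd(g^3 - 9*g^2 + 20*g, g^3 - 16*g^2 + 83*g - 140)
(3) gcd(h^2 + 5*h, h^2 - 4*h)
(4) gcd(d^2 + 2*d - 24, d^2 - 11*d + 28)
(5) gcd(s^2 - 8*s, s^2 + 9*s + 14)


(1) = 2*p + y
(2) = gcd(g*(g - 5)*(g - 4), (g - 7)*(g - 5)*(g - 4)) = g^2 - 9*g + 20
(3) = h
(4) = gcd((d - 4)*(d + 6), (d - 7)*(d - 4)) = d - 4
(5) = gcd(s*(s - 8), (s + 2)*(s + 7)) = 1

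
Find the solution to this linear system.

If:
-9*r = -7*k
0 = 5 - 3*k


Then:
k = 5/3
r = 35/27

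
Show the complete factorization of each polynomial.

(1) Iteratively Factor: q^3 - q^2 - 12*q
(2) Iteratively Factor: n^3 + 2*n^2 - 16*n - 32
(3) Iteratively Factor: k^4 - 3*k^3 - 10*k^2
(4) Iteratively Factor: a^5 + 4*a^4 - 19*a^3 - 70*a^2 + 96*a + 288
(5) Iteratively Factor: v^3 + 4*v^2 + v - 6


(1) = (q - 4)*(q^2 + 3*q) = (q - 4)*(q + 3)*(q)
(2) = (n + 4)*(n^2 - 2*n - 8) = (n - 4)*(n + 4)*(n + 2)
(3) = (k + 2)*(k^3 - 5*k^2) = k*(k + 2)*(k^2 - 5*k) = k*(k - 5)*(k + 2)*(k)
(4) = (a + 2)*(a^4 + 2*a^3 - 23*a^2 - 24*a + 144) = (a - 3)*(a + 2)*(a^3 + 5*a^2 - 8*a - 48) = (a - 3)*(a + 2)*(a + 4)*(a^2 + a - 12) = (a - 3)*(a + 2)*(a + 4)^2*(a - 3)
(5) = (v + 2)*(v^2 + 2*v - 3) = (v + 2)*(v + 3)*(v - 1)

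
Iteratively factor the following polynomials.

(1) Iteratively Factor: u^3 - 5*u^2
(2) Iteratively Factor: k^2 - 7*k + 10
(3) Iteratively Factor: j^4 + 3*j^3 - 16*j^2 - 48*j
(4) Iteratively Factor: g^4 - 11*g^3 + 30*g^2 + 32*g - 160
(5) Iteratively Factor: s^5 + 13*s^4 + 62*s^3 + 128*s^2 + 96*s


(1) = (u)*(u^2 - 5*u) = u*(u - 5)*(u)
(2) = (k - 5)*(k - 2)
(3) = (j + 4)*(j^3 - j^2 - 12*j) = (j - 4)*(j + 4)*(j^2 + 3*j) = j*(j - 4)*(j + 4)*(j + 3)
(4) = (g - 4)*(g^3 - 7*g^2 + 2*g + 40) = (g - 4)*(g + 2)*(g^2 - 9*g + 20) = (g - 5)*(g - 4)*(g + 2)*(g - 4)
(5) = (s + 3)*(s^4 + 10*s^3 + 32*s^2 + 32*s) = (s + 3)*(s + 4)*(s^3 + 6*s^2 + 8*s) = (s + 3)*(s + 4)^2*(s^2 + 2*s) = (s + 2)*(s + 3)*(s + 4)^2*(s)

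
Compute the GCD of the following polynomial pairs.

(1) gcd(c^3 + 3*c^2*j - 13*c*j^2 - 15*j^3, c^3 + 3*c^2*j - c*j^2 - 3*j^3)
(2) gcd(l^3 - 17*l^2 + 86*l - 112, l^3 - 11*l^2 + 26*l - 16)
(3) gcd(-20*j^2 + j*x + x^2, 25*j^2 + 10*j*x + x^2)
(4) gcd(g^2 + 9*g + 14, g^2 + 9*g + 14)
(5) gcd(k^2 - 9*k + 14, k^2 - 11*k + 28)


(1) = gcd((c - 3*j)*(c + j)*(c + 5*j), (c - j)*(c + j)*(c + 3*j)) = c + j
(2) = gcd((l - 8)*(l - 7)*(l - 2), (l - 8)*(l - 2)*(l - 1)) = l^2 - 10*l + 16
(3) = gcd((-4*j + x)*(5*j + x), (5*j + x)^2) = 5*j + x
(4) = g^2 + 9*g + 14
(5) = gcd((k - 7)*(k - 2), (k - 7)*(k - 4)) = k - 7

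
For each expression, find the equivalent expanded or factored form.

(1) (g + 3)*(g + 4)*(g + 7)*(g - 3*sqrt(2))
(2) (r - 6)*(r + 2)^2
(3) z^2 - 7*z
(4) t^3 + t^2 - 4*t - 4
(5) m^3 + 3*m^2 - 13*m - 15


(1) = g^4 - 3*sqrt(2)*g^3 + 14*g^3 - 42*sqrt(2)*g^2 + 61*g^2 - 183*sqrt(2)*g + 84*g - 252*sqrt(2)
(2) = r^3 - 2*r^2 - 20*r - 24
(3) = z*(z - 7)
(4) = (t - 2)*(t + 1)*(t + 2)
(5) = (m - 3)*(m + 1)*(m + 5)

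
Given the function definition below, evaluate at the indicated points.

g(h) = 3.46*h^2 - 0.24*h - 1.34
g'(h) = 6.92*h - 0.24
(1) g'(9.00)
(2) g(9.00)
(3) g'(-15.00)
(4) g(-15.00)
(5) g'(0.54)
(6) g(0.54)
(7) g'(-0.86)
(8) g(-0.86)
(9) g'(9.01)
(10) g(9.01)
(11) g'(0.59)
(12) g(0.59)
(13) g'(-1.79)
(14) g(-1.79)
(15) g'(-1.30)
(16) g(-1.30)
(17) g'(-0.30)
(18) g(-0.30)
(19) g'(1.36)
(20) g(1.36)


(1) = 62.04
(2) = 276.76
(3) = -104.04
(4) = 780.76
(5) = 3.50
(6) = -0.46
(7) = -6.19
(8) = 1.43
(9) = 62.11
(10) = 277.38
(11) = 3.84
(12) = -0.28
(13) = -12.63
(14) = 10.18
(15) = -9.24
(16) = 4.82
(17) = -2.32
(18) = -0.96
(19) = 9.17
(20) = 4.73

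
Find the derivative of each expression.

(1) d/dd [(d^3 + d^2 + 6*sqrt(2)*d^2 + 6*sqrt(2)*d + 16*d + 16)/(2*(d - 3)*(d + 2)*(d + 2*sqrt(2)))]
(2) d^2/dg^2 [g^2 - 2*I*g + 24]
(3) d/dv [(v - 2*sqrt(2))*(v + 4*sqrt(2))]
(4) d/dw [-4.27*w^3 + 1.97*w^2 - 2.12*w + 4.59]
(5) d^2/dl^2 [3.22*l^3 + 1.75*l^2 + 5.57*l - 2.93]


(1) = (-2*sqrt(2)*d^4 - d^4 - 22*d^3 - 8*sqrt(2)*d^3 - 50*sqrt(2)*d^2 - 43*d^2 - 128*d - 44*sqrt(2)*d - 80*sqrt(2) - 24)/(d^6 - 2*d^5 + 4*sqrt(2)*d^5 - 8*sqrt(2)*d^4 - 3*d^4 - 44*sqrt(2)*d^3 - 4*d^3 - 52*d^2 + 48*sqrt(2)*d^2 + 96*d + 144*sqrt(2)*d + 288)
(2) = 2
(3) = 2*v + 2*sqrt(2)
(4) = -12.81*w^2 + 3.94*w - 2.12
(5) = 19.32*l + 3.5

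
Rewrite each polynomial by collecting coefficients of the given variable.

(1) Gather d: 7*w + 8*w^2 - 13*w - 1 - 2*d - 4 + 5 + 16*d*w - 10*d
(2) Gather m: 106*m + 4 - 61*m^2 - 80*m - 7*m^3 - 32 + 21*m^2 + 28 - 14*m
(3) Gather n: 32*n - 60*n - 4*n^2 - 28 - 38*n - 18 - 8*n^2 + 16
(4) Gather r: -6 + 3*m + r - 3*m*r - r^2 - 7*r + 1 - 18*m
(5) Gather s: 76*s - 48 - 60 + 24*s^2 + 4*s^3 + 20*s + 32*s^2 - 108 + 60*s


(1) = d*(16*w - 12) + 8*w^2 - 6*w
(2) = -7*m^3 - 40*m^2 + 12*m
(3) = -12*n^2 - 66*n - 30
(4) = -15*m - r^2 + r*(-3*m - 6) - 5
(5) = 4*s^3 + 56*s^2 + 156*s - 216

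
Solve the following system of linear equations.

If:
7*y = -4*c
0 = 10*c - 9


Then:
c = 9/10
y = -18/35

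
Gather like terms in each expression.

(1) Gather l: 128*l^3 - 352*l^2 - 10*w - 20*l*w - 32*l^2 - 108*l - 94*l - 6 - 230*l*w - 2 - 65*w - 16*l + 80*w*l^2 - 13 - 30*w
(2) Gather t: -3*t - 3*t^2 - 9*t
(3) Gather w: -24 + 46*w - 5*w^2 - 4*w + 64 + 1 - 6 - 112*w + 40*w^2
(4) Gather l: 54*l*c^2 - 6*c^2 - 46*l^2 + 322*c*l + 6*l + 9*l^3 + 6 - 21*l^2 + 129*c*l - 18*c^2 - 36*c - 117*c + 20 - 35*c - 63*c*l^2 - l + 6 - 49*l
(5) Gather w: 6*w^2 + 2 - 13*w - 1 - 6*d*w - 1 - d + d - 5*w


(1) = 128*l^3 + l^2*(80*w - 384) + l*(-250*w - 218) - 105*w - 21
(2) = -3*t^2 - 12*t
(3) = 35*w^2 - 70*w + 35
(4) = -24*c^2 - 188*c + 9*l^3 + l^2*(-63*c - 67) + l*(54*c^2 + 451*c - 44) + 32
(5) = 6*w^2 + w*(-6*d - 18)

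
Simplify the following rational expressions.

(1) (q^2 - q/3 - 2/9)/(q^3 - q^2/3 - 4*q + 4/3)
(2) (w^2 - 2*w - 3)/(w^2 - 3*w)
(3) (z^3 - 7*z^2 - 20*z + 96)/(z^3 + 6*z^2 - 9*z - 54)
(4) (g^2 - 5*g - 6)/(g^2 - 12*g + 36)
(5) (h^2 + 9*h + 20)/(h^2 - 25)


(1) = (9*q^2 - 3*q - 2)/(9*q^3 - 3*q^2 - 36*q + 12)
(2) = (w + 1)/w
(3) = (z^2 - 4*z - 32)/(z^2 + 9*z + 18)
(4) = (g + 1)/(g - 6)
(5) = (h + 4)/(h - 5)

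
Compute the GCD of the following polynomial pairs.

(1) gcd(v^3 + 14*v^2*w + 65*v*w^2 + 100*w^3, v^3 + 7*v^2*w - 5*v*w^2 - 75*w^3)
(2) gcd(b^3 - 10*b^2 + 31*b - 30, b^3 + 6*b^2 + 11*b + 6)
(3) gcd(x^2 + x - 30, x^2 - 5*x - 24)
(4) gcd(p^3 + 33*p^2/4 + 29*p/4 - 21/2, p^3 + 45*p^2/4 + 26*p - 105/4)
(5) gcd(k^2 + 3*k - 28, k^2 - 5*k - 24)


(1) = gcd((v + 4*w)*(v + 5*w)^2, (v - 3*w)*(v + 5*w)^2) = v^2 + 10*v*w + 25*w^2
(2) = 1
(3) = gcd((x - 5)*(x + 6), (x - 8)*(x + 3)) = 1
(4) = p^2 + 25*p/4 - 21/4
(5) = gcd((k - 4)*(k + 7), (k - 8)*(k + 3)) = 1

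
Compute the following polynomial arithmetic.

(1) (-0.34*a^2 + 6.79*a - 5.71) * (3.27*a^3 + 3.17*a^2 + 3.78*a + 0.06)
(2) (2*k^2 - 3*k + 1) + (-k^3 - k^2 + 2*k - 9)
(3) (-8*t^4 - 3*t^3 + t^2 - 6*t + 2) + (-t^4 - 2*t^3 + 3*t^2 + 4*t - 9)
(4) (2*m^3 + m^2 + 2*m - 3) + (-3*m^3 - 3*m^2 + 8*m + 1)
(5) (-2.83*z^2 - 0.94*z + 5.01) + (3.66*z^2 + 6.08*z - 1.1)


(1) = -1.1118*a^5 + 21.1255*a^4 + 1.5674*a^3 + 7.5451*a^2 - 21.1764*a - 0.3426
(2) = -k^3 + k^2 - k - 8
(3) = -9*t^4 - 5*t^3 + 4*t^2 - 2*t - 7
(4) = -m^3 - 2*m^2 + 10*m - 2
(5) = 0.83*z^2 + 5.14*z + 3.91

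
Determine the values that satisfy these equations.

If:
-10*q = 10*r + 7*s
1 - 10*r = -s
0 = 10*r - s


Then:
No Solution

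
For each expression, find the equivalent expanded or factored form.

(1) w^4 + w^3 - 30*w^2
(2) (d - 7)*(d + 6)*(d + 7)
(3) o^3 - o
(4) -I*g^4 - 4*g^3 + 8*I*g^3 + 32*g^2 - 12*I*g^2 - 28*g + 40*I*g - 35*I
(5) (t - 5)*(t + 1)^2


(1) = w^2*(w - 5)*(w + 6)
(2) = d^3 + 6*d^2 - 49*d - 294
(3) = o*(o - 1)*(o + 1)
(4) = (g - 7)*(g - 5*I)*(g + I)*(-I*g + I)
(5) = t^3 - 3*t^2 - 9*t - 5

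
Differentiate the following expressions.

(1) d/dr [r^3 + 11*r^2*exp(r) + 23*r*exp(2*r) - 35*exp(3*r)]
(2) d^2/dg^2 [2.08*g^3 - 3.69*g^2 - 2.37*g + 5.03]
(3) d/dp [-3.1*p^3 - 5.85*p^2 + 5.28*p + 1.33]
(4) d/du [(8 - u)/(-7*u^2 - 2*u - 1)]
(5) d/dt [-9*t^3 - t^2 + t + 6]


(1) = 11*r^2*exp(r) + 3*r^2 + 46*r*exp(2*r) + 22*r*exp(r) - 105*exp(3*r) + 23*exp(2*r)
(2) = 12.48*g - 7.38
(3) = -9.3*p^2 - 11.7*p + 5.28
(4) = (-7*u^2 + 112*u + 17)/(49*u^4 + 28*u^3 + 18*u^2 + 4*u + 1)
(5) = -27*t^2 - 2*t + 1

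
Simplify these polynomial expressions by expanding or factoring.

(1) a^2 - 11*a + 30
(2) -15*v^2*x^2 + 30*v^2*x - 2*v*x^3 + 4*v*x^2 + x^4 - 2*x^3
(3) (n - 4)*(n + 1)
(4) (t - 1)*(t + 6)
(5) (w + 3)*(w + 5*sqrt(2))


(1) = (a - 6)*(a - 5)
(2) = x*(-5*v + x)*(3*v + x)*(x - 2)
(3) = n^2 - 3*n - 4
(4) = t^2 + 5*t - 6
(5) = w^2 + 3*w + 5*sqrt(2)*w + 15*sqrt(2)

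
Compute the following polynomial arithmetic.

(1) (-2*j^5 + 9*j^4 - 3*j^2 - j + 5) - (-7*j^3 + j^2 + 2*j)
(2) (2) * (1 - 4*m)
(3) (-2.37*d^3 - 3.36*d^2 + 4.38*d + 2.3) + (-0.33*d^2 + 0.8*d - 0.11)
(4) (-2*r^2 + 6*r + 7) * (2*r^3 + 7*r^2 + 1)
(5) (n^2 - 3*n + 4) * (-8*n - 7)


(1) = -2*j^5 + 9*j^4 + 7*j^3 - 4*j^2 - 3*j + 5
(2) = 2 - 8*m
(3) = -2.37*d^3 - 3.69*d^2 + 5.18*d + 2.19
(4) = -4*r^5 - 2*r^4 + 56*r^3 + 47*r^2 + 6*r + 7
(5) = -8*n^3 + 17*n^2 - 11*n - 28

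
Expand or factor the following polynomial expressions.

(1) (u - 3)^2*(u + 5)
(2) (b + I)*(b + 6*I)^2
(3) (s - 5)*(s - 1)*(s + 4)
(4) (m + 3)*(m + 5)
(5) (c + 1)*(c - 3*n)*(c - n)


(1) = u^3 - u^2 - 21*u + 45
(2) = b^3 + 13*I*b^2 - 48*b - 36*I
(3) = s^3 - 2*s^2 - 19*s + 20
(4) = m^2 + 8*m + 15
(5) = c^3 - 4*c^2*n + c^2 + 3*c*n^2 - 4*c*n + 3*n^2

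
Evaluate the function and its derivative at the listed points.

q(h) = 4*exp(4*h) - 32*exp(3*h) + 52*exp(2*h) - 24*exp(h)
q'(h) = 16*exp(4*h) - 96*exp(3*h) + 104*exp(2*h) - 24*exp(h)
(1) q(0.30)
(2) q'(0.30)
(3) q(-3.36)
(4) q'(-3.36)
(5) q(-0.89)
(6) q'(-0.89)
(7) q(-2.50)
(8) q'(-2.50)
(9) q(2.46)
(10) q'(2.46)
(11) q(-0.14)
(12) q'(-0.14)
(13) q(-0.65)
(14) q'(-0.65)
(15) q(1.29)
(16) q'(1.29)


(1) = -3.07
(2) = -25.90
(3) = -0.77
(4) = -0.71
(5) = -3.19
(6) = 1.49
(7) = -1.64
(8) = -1.32
(9) = 30607.21
(10) = 160338.19
(11) = -0.30
(12) = 3.80
(13) = -2.61
(14) = 3.34
(15) = -238.43
(16) = -530.52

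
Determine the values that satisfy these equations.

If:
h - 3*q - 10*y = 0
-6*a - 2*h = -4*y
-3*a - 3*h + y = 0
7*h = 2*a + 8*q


Then:
a = 0
h = 0
q = 0
y = 0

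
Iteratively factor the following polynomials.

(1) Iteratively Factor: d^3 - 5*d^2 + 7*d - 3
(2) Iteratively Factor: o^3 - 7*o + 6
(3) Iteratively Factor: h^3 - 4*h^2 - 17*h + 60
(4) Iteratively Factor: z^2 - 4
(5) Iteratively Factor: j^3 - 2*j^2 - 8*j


(1) = (d - 3)*(d^2 - 2*d + 1) = (d - 3)*(d - 1)*(d - 1)
(2) = (o - 2)*(o^2 + 2*o - 3) = (o - 2)*(o + 3)*(o - 1)
(3) = (h - 3)*(h^2 - h - 20) = (h - 3)*(h + 4)*(h - 5)
(4) = (z + 2)*(z - 2)
(5) = (j + 2)*(j^2 - 4*j) = j*(j + 2)*(j - 4)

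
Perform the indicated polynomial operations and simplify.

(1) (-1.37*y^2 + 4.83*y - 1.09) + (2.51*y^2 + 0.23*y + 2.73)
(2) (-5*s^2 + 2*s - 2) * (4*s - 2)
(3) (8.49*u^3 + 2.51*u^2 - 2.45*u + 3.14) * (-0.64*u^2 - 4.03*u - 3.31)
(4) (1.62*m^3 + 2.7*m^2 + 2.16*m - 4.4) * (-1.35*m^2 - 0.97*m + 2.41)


(1) = 1.14*y^2 + 5.06*y + 1.64
(2) = -20*s^3 + 18*s^2 - 12*s + 4
(3) = -5.4336*u^5 - 35.8211*u^4 - 36.6492*u^3 - 0.4442*u^2 - 4.5447*u - 10.3934
(4) = -2.187*m^5 - 5.2164*m^4 - 1.6308*m^3 + 10.3518*m^2 + 9.4736*m - 10.604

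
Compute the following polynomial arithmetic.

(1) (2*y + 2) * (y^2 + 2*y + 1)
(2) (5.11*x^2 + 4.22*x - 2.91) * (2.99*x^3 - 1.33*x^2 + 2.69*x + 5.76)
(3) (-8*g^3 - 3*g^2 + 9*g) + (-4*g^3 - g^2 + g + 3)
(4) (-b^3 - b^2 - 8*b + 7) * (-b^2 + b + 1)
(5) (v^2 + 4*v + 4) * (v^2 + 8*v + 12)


(1) = 2*y^3 + 6*y^2 + 6*y + 2
(2) = 15.2789*x^5 + 5.8215*x^4 - 0.5676*x^3 + 44.6557*x^2 + 16.4793*x - 16.7616
(3) = -12*g^3 - 4*g^2 + 10*g + 3
(4) = b^5 + 6*b^3 - 16*b^2 - b + 7
(5) = v^4 + 12*v^3 + 48*v^2 + 80*v + 48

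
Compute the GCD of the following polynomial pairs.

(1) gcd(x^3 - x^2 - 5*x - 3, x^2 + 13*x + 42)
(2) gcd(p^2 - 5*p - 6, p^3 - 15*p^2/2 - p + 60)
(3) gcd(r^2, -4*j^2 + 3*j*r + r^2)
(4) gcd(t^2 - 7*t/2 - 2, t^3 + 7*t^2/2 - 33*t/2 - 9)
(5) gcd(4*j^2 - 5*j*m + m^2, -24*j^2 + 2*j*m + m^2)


(1) = gcd((x - 3)*(x + 1)^2, (x + 6)*(x + 7)) = 1
(2) = p - 6
(3) = 1
(4) = gcd((t - 4)*(t + 1/2), (t - 3)*(t + 1/2)*(t + 6)) = t + 1/2
(5) = 4*j - m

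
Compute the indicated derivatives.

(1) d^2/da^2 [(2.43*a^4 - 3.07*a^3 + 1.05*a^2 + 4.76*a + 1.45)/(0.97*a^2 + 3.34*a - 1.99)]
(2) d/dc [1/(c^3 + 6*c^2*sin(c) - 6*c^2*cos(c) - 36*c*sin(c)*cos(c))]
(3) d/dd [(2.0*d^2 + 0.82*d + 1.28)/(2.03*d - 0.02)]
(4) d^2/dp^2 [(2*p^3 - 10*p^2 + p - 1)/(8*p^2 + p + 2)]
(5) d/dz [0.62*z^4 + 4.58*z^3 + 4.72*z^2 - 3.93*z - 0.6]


(1) = (4.572774*a^6 + 47.236284*a^5 + 134.504874*a^4 - 336.613446*a^3 + 258.253608*a^2 + 10.370586*a + 109.540952)/(0.912673*a^6 + 9.427818*a^5 + 26.845623*a^4 - 1.423508*a^3 - 55.075041*a^2 + 39.680202*a - 7.880599)
(2) = 3*(-2*sqrt(2)*c^2*sin(c + pi/4) - c^2 + 12*c*cos(2*c) + 4*sqrt(2)*c*cos(c + pi/4) + 6*sin(2*c))/(c^2*(c + 6*sin(c))^2*(c - 6*cos(c))^2)
(3) = (4.06*d^2 - 0.08*d - 2.6148)/(4.1209*d^2 - 0.0812*d + 0.0004)
(4) = 6*(38*p^3 + 100*p^2 - 16*p - 9)/(512*p^6 + 192*p^5 + 408*p^4 + 97*p^3 + 102*p^2 + 12*p + 8)
(5) = 2.48*z^3 + 13.74*z^2 + 9.44*z - 3.93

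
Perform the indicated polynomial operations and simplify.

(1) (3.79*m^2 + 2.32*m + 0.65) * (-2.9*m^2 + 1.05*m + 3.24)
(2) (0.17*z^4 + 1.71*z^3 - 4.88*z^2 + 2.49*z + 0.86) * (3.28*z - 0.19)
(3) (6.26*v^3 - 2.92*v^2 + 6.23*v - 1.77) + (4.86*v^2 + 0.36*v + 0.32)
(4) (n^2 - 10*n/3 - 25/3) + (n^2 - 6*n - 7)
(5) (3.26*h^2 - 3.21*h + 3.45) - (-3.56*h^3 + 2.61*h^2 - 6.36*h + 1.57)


(1) = -10.991*m^4 - 2.7485*m^3 + 12.8306*m^2 + 8.1993*m + 2.106
(2) = 0.5576*z^5 + 5.5765*z^4 - 16.3313*z^3 + 9.0944*z^2 + 2.3477*z - 0.1634
(3) = 6.26*v^3 + 1.94*v^2 + 6.59*v - 1.45
(4) = 2*n^2 - 28*n/3 - 46/3
(5) = 3.56*h^3 + 0.65*h^2 + 3.15*h + 1.88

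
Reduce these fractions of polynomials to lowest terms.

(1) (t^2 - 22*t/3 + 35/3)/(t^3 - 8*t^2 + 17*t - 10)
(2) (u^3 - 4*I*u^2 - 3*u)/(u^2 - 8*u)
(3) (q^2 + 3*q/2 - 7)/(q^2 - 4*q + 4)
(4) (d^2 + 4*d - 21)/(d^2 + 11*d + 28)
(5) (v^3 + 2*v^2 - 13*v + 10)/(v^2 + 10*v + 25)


(1) = (3*t - 7)/(3*t^2 - 9*t + 6)
(2) = (u^2 - 4*I*u - 3)/(u - 8)
(3) = (2*q + 7)/(2*q - 4)
(4) = (d - 3)/(d + 4)
(5) = (v^2 - 3*v + 2)/(v + 5)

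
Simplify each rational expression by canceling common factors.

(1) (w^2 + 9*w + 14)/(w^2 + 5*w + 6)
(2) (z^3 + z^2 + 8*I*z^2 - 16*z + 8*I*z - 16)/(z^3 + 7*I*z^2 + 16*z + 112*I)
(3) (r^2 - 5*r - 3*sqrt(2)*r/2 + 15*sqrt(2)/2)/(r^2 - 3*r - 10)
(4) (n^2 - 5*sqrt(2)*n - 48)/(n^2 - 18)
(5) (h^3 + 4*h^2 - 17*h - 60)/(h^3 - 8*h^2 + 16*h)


(1) = (w + 7)/(w + 3)
(2) = (z^2 + z*(1 + 4*I) + 4*I)/(z^2 + 3*I*z + 28)
(3) = (2*r - 3*sqrt(2))/(2*r + 4)
(4) = (n - 8*sqrt(2))/(n - 3*sqrt(2))
(5) = (h^2 + 8*h + 15)/(h^2 - 4*h)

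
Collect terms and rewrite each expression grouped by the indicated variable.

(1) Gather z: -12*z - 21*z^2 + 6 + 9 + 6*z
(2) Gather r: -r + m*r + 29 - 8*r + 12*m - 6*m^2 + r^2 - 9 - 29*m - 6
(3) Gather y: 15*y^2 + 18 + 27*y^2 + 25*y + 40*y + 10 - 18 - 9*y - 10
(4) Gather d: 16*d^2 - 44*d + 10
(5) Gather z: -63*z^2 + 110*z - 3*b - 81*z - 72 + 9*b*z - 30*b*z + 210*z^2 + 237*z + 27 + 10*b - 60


(1) = -21*z^2 - 6*z + 15
(2) = -6*m^2 - 17*m + r^2 + r*(m - 9) + 14
(3) = 42*y^2 + 56*y
(4) = 16*d^2 - 44*d + 10
(5) = 7*b + 147*z^2 + z*(266 - 21*b) - 105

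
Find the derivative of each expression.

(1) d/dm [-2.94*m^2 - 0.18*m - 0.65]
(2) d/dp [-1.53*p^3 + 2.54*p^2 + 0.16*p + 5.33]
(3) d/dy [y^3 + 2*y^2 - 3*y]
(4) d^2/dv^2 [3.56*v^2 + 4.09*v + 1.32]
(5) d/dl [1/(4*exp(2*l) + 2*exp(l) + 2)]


(1) = -5.88*m - 0.18
(2) = -4.59*p^2 + 5.08*p + 0.16
(3) = 3*y^2 + 4*y - 3
(4) = 7.12000000000000
(5) = (-4*exp(l) - 1)*exp(l)/(2*(2*exp(2*l) + exp(l) + 1)^2)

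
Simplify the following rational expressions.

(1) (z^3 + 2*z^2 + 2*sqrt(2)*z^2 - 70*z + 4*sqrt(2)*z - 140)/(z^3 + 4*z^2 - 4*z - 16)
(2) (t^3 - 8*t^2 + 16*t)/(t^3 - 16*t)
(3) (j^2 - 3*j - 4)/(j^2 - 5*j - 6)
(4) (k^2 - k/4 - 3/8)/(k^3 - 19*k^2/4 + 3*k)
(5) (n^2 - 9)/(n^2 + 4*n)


(1) = (z^2 + 2*sqrt(2)*z - 70)/(z^2 + 2*z - 8)
(2) = (t - 4)/(t + 4)
(3) = (j - 4)/(j - 6)
(4) = (2*k + 1)/(2*k^2 - 8*k)
(5) = (n^2 - 9)/(n^2 + 4*n)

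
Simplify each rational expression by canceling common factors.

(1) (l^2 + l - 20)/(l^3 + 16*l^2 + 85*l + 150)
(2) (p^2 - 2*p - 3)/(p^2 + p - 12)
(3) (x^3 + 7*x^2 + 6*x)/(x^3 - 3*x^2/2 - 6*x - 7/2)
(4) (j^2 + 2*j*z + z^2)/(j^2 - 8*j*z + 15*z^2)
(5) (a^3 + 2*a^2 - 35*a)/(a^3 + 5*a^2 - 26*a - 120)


(1) = (l - 4)/(l^2 + 11*l + 30)
(2) = (p + 1)/(p + 4)
(3) = (2*x^2 + 12*x)/(2*x^2 - 5*x - 7)
(4) = (j^2 + 2*j*z + z^2)/(j^2 - 8*j*z + 15*z^2)
(5) = (a^2 + 7*a)/(a^2 + 10*a + 24)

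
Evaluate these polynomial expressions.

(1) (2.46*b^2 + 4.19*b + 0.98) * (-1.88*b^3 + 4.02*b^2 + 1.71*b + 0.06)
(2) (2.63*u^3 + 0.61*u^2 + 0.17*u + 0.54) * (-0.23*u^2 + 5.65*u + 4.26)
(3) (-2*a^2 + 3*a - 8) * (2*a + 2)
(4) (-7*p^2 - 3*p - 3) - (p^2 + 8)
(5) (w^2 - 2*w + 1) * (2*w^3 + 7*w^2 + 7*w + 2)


(1) = -4.6248*b^5 + 2.012*b^4 + 19.208*b^3 + 11.2521*b^2 + 1.9272*b + 0.0588
(2) = -0.6049*u^5 + 14.7192*u^4 + 14.6112*u^3 + 3.4349*u^2 + 3.7752*u + 2.3004
(3) = -4*a^3 + 2*a^2 - 10*a - 16
(4) = -8*p^2 - 3*p - 11
(5) = 2*w^5 + 3*w^4 - 5*w^3 - 5*w^2 + 3*w + 2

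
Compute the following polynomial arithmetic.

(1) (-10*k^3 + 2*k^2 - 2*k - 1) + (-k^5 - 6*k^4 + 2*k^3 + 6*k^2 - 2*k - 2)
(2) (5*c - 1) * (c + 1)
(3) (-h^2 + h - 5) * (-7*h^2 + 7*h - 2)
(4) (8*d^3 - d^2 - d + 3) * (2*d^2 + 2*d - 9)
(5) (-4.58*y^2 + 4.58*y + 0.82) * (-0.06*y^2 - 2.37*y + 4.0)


(1) = -k^5 - 6*k^4 - 8*k^3 + 8*k^2 - 4*k - 3
(2) = 5*c^2 + 4*c - 1
(3) = 7*h^4 - 14*h^3 + 44*h^2 - 37*h + 10
(4) = 16*d^5 + 14*d^4 - 76*d^3 + 13*d^2 + 15*d - 27
(5) = 0.2748*y^4 + 10.5798*y^3 - 29.2238*y^2 + 16.3766*y + 3.28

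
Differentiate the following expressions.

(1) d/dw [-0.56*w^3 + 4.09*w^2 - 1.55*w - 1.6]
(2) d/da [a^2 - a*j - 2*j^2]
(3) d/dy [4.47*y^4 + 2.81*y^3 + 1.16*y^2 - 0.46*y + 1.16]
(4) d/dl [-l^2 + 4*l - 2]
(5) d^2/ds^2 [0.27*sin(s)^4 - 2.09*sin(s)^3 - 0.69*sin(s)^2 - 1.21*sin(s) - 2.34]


(1) = -1.68*w^2 + 8.18*w - 1.55
(2) = 2*a - j
(3) = 17.88*y^3 + 8.43*y^2 + 2.32*y - 0.46
(4) = 4 - 2*l
(5) = -4.32*sin(s)^4 + 18.81*sin(s)^3 + 6.0*sin(s)^2 - 11.33*sin(s) - 1.38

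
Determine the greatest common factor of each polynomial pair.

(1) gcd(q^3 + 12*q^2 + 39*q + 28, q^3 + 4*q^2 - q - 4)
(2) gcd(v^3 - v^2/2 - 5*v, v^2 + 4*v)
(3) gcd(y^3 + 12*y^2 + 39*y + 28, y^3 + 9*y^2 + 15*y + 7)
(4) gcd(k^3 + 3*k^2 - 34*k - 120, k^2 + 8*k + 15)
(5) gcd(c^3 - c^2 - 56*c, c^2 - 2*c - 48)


(1) = q^2 + 5*q + 4
(2) = v
(3) = y^2 + 8*y + 7
(4) = k + 5
(5) = c - 8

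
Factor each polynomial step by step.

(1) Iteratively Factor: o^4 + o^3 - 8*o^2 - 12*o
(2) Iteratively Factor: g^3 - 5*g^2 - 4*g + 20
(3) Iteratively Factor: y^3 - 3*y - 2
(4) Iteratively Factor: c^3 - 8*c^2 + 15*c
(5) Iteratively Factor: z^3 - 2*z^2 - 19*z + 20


(1) = (o + 2)*(o^3 - o^2 - 6*o) = o*(o + 2)*(o^2 - o - 6) = o*(o - 3)*(o + 2)*(o + 2)
(2) = (g - 5)*(g^2 - 4) = (g - 5)*(g - 2)*(g + 2)
(3) = (y + 1)*(y^2 - y - 2) = (y + 1)^2*(y - 2)
(4) = (c)*(c^2 - 8*c + 15) = c*(c - 5)*(c - 3)
(5) = (z + 4)*(z^2 - 6*z + 5) = (z - 5)*(z + 4)*(z - 1)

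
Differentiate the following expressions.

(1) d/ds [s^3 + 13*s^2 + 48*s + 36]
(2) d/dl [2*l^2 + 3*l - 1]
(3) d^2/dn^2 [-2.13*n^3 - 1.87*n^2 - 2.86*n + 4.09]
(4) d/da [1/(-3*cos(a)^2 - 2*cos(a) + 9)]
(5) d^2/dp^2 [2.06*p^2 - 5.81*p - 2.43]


(1) = 3*s^2 + 26*s + 48
(2) = 4*l + 3
(3) = -12.78*n - 3.74
(4) = -2*(3*cos(a) + 1)*sin(a)/(3*cos(a)^2 + 2*cos(a) - 9)^2
(5) = 4.12000000000000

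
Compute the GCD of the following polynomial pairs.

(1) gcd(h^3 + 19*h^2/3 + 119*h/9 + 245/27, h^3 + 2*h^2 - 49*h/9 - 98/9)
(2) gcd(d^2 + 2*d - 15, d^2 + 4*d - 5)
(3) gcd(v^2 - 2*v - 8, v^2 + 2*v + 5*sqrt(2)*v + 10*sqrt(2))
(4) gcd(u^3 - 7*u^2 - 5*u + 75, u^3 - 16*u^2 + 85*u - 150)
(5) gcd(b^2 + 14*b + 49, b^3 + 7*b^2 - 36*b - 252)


(1) = h + 7/3
(2) = d + 5
(3) = gcd((v - 4)*(v + 2), (v + 2)*(v + 5*sqrt(2))) = v + 2
(4) = gcd((u - 5)^2*(u + 3), (u - 6)*(u - 5)^2) = u^2 - 10*u + 25
(5) = gcd((b + 7)^2, (b - 6)*(b + 6)*(b + 7)) = b + 7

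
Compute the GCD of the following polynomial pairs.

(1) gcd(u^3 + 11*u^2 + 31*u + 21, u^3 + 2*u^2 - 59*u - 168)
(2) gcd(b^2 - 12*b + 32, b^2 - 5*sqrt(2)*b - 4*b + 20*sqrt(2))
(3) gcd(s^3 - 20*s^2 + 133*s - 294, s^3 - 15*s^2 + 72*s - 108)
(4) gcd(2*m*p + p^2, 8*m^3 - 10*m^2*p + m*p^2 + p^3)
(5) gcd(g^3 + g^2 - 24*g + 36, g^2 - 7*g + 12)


(1) = gcd((u + 1)*(u + 3)*(u + 7), (u - 8)*(u + 3)*(u + 7)) = u^2 + 10*u + 21
(2) = b - 4
(3) = gcd((s - 7)^2*(s - 6), (s - 6)^2*(s - 3)) = s - 6
(4) = gcd(p*(2*m + p), (-2*m + p)*(-m + p)*(4*m + p)) = 1
(5) = gcd((g - 3)*(g - 2)*(g + 6), (g - 4)*(g - 3)) = g - 3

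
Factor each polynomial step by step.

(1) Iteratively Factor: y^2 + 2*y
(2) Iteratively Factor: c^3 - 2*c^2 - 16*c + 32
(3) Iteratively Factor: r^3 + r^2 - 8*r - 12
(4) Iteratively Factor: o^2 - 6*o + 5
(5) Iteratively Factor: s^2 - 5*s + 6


(1) = (y + 2)*(y)
(2) = (c - 4)*(c^2 + 2*c - 8) = (c - 4)*(c + 4)*(c - 2)
(3) = (r + 2)*(r^2 - r - 6) = (r + 2)^2*(r - 3)
(4) = (o - 5)*(o - 1)
(5) = (s - 2)*(s - 3)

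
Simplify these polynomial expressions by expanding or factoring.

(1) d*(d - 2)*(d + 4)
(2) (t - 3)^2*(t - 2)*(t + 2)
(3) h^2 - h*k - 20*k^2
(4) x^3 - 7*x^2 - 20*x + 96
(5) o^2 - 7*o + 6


(1) = d^3 + 2*d^2 - 8*d
(2) = t^4 - 6*t^3 + 5*t^2 + 24*t - 36
(3) = (h - 5*k)*(h + 4*k)
(4) = (x - 8)*(x - 3)*(x + 4)
(5) = (o - 6)*(o - 1)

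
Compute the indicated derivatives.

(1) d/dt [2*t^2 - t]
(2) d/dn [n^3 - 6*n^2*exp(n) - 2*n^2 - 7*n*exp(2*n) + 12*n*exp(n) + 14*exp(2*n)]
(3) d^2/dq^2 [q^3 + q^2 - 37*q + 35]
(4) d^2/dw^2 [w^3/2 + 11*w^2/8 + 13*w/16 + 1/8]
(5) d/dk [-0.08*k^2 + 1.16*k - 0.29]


(1) = 4*t - 1
(2) = -6*n^2*exp(n) + 3*n^2 - 14*n*exp(2*n) - 4*n + 21*exp(2*n) + 12*exp(n)
(3) = 6*q + 2
(4) = 3*w + 11/4
(5) = 1.16 - 0.16*k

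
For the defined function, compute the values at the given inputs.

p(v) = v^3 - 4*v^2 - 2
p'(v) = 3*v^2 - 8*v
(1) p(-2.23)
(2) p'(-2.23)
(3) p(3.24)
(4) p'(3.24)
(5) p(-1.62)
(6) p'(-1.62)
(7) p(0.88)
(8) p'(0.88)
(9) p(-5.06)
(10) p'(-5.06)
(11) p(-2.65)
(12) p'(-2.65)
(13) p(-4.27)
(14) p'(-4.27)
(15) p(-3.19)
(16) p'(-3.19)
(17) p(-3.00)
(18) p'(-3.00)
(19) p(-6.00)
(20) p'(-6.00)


(1) = -32.98
(2) = 32.76
(3) = -9.98
(4) = 5.57
(5) = -16.75
(6) = 20.83
(7) = -4.42
(8) = -4.72
(9) = -233.97
(10) = 117.29
(11) = -48.70
(12) = 42.27
(13) = -152.79
(14) = 88.86
(15) = -75.17
(16) = 56.05
(17) = -65.00
(18) = 51.00
(19) = -362.00
(20) = 156.00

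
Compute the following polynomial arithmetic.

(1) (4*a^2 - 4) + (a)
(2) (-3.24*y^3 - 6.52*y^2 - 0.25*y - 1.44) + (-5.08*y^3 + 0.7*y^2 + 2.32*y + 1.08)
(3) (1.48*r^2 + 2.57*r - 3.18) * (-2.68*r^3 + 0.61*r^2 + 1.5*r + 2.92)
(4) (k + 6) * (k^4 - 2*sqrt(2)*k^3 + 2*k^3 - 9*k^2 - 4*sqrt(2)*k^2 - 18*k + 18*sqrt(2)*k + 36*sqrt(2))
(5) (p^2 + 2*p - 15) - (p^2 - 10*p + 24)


(1) = 4*a^2 + a - 4
(2) = -8.32*y^3 - 5.82*y^2 + 2.07*y - 0.36
(3) = -3.9664*r^5 - 5.9848*r^4 + 12.3101*r^3 + 6.2368*r^2 + 2.7344*r - 9.2856
(4) = k^5 - 2*sqrt(2)*k^4 + 8*k^4 - 16*sqrt(2)*k^3 + 3*k^3 - 72*k^2 - 6*sqrt(2)*k^2 - 108*k + 144*sqrt(2)*k + 216*sqrt(2)
(5) = 12*p - 39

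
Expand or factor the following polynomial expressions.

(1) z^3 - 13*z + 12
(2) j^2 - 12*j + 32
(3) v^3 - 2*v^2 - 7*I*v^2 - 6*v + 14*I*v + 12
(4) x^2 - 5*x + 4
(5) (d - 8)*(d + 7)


(1) = (z - 3)*(z - 1)*(z + 4)
(2) = (j - 8)*(j - 4)
(3) = (v - 2)*(v - 6*I)*(v - I)
(4) = (x - 4)*(x - 1)
(5) = d^2 - d - 56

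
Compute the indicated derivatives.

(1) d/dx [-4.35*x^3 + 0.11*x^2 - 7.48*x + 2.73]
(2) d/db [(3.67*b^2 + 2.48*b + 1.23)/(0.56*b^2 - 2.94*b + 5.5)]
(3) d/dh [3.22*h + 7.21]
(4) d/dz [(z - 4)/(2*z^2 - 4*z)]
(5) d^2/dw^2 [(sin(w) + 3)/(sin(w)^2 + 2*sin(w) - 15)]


(1) = -13.05*x^2 + 0.22*x - 7.48
(2) = (-12.1786*b^2 + 38.9924*b + 17.2562)/(0.3136*b^4 - 3.2928*b^3 + 14.8036*b^2 - 32.34*b + 30.25)
(3) = 3.22000000000000
(4) = (-z^2 + 8*z - 8)/(2*z^2*(z^2 - 4*z + 4))
(5) = (-sin(w)^5 - 10*sin(w)^4 - 106*sin(w)^3 - 204*sin(w)^2 - 189*sin(w) + 174)/(sin(w)^2 + 2*sin(w) - 15)^3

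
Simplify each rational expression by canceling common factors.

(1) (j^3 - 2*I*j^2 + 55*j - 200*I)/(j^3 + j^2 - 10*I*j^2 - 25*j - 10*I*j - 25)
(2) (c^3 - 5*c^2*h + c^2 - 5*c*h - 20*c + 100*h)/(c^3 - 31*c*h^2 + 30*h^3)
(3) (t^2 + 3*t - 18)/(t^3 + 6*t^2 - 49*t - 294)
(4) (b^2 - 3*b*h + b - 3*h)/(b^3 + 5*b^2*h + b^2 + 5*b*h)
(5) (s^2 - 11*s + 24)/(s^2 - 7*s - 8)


(1) = (j + 8*I)/(j + 1)
(2) = (c^2 + c - 20)/(c^2 + 5*c*h - 6*h^2)
(3) = (t - 3)/(t^2 - 49)
(4) = (b - 3*h)/(b^2 + 5*b*h)
(5) = (s - 3)/(s + 1)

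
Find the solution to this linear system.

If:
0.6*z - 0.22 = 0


Then:
z = 0.37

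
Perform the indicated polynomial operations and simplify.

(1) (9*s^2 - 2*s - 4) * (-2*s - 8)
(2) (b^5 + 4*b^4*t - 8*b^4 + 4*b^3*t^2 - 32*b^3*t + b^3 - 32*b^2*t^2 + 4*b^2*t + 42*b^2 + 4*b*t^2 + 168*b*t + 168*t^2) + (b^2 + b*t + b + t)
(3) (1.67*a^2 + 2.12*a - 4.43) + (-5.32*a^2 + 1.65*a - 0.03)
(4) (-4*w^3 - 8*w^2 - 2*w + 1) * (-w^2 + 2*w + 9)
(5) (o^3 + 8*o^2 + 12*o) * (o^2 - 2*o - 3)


(1) = -18*s^3 - 68*s^2 + 24*s + 32
(2) = b^5 + 4*b^4*t - 8*b^4 + 4*b^3*t^2 - 32*b^3*t + b^3 - 32*b^2*t^2 + 4*b^2*t + 43*b^2 + 4*b*t^2 + 169*b*t + b + 168*t^2 + t
(3) = -3.65*a^2 + 3.77*a - 4.46
(4) = 4*w^5 - 50*w^3 - 77*w^2 - 16*w + 9
(5) = o^5 + 6*o^4 - 7*o^3 - 48*o^2 - 36*o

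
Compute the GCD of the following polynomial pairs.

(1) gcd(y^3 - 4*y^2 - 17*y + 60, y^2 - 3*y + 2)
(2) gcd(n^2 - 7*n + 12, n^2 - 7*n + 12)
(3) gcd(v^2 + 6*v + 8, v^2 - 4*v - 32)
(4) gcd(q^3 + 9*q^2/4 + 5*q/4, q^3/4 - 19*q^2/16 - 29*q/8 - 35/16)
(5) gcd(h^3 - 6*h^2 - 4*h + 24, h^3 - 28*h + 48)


(1) = 1
(2) = n^2 - 7*n + 12
(3) = gcd((v + 2)*(v + 4), (v - 8)*(v + 4)) = v + 4
(4) = gcd(q*(q + 1)*(q + 5/4), (q/4 + 1/4)*(q - 7)*(q + 5/4)) = q^2 + 9*q/4 + 5/4
(5) = gcd((h - 6)*(h - 2)*(h + 2), (h - 4)*(h - 2)*(h + 6)) = h - 2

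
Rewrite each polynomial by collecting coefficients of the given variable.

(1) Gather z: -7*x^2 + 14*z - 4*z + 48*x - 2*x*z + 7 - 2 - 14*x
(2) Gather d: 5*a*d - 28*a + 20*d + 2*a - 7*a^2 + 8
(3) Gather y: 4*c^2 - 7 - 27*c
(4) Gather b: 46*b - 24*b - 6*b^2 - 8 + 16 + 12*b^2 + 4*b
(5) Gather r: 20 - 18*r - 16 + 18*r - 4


(1) = -7*x^2 + 34*x + z*(10 - 2*x) + 5
(2) = -7*a^2 - 26*a + d*(5*a + 20) + 8
(3) = 4*c^2 - 27*c - 7
(4) = 6*b^2 + 26*b + 8
(5) = 0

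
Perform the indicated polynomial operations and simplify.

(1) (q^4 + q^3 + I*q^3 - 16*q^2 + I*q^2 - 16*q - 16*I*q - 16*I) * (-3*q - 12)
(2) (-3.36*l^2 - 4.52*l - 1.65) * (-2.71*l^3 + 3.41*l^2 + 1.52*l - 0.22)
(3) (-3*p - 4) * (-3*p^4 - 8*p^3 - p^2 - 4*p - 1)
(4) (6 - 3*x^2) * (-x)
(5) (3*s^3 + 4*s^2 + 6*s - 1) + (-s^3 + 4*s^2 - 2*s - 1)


(1) = -3*q^5 - 15*q^4 - 3*I*q^4 + 36*q^3 - 15*I*q^3 + 240*q^2 + 36*I*q^2 + 192*q + 240*I*q + 192*I
(2) = 9.1056*l^5 + 0.7916*l^4 - 16.0489*l^3 - 11.7577*l^2 - 1.5136*l + 0.363
(3) = 9*p^5 + 36*p^4 + 35*p^3 + 16*p^2 + 19*p + 4
(4) = 3*x^3 - 6*x
(5) = 2*s^3 + 8*s^2 + 4*s - 2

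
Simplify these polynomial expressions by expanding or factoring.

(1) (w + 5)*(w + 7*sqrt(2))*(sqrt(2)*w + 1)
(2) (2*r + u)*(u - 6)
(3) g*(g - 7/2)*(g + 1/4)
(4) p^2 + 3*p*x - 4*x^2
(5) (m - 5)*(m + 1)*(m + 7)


(1) = sqrt(2)*w^3 + 5*sqrt(2)*w^2 + 15*w^2 + 7*sqrt(2)*w + 75*w + 35*sqrt(2)
(2) = 2*r*u - 12*r + u^2 - 6*u
(3) = g^3 - 13*g^2/4 - 7*g/8
(4) = (p - x)*(p + 4*x)
(5) = m^3 + 3*m^2 - 33*m - 35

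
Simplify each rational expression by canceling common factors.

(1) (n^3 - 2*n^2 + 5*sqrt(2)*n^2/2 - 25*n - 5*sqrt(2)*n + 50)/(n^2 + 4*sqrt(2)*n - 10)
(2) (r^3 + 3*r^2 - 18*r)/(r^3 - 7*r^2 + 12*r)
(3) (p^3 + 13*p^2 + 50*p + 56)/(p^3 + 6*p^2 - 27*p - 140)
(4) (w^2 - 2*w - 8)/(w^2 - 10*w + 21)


(1) = (2*n^2 + n*(-5*sqrt(2) - 4) + 10*sqrt(2))/(2*n - 2*sqrt(2))
(2) = (r + 6)/(r - 4)
(3) = (p + 2)/(p - 5)
(4) = (w^2 - 2*w - 8)/(w^2 - 10*w + 21)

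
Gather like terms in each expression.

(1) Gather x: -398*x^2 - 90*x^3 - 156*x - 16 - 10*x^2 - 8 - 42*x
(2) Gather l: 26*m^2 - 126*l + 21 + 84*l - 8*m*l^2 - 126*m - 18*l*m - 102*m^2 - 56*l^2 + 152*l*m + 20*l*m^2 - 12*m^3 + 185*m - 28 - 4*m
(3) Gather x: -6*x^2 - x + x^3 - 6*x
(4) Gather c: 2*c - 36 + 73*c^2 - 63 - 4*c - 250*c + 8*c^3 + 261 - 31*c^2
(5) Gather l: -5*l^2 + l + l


(1) = -90*x^3 - 408*x^2 - 198*x - 24
(2) = l^2*(-8*m - 56) + l*(20*m^2 + 134*m - 42) - 12*m^3 - 76*m^2 + 55*m - 7
(3) = x^3 - 6*x^2 - 7*x
(4) = 8*c^3 + 42*c^2 - 252*c + 162
(5) = -5*l^2 + 2*l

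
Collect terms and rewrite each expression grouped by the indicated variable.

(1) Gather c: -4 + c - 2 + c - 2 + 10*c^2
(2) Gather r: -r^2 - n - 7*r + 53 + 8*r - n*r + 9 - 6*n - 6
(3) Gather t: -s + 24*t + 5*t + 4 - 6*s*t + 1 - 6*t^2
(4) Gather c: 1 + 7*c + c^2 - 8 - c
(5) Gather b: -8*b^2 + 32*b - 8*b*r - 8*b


(1) = 10*c^2 + 2*c - 8
(2) = -7*n - r^2 + r*(1 - n) + 56
(3) = -s - 6*t^2 + t*(29 - 6*s) + 5
(4) = c^2 + 6*c - 7
(5) = -8*b^2 + b*(24 - 8*r)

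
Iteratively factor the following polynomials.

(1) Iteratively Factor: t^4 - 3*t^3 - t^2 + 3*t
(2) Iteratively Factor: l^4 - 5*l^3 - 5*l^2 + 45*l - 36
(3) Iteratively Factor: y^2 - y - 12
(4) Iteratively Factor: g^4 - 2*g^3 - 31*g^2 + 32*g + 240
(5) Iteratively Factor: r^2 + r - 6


(1) = (t + 1)*(t^3 - 4*t^2 + 3*t) = (t - 3)*(t + 1)*(t^2 - t) = t*(t - 3)*(t + 1)*(t - 1)
(2) = (l - 3)*(l^3 - 2*l^2 - 11*l + 12) = (l - 3)*(l + 3)*(l^2 - 5*l + 4) = (l - 3)*(l - 1)*(l + 3)*(l - 4)
(3) = (y - 4)*(y + 3)
(4) = (g - 4)*(g^3 + 2*g^2 - 23*g - 60) = (g - 5)*(g - 4)*(g^2 + 7*g + 12) = (g - 5)*(g - 4)*(g + 3)*(g + 4)
(5) = (r + 3)*(r - 2)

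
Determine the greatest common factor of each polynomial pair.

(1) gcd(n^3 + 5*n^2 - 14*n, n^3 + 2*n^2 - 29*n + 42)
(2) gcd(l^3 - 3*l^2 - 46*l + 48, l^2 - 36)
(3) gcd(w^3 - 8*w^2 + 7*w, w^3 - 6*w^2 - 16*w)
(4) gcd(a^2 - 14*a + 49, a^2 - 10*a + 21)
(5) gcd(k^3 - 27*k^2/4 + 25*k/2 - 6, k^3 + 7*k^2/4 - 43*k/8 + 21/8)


(1) = n^2 + 5*n - 14
(2) = l + 6
(3) = gcd(w*(w - 7)*(w - 1), w*(w - 8)*(w + 2)) = w
(4) = gcd((a - 7)^2, (a - 7)*(a - 3)) = a - 7
(5) = k - 3/4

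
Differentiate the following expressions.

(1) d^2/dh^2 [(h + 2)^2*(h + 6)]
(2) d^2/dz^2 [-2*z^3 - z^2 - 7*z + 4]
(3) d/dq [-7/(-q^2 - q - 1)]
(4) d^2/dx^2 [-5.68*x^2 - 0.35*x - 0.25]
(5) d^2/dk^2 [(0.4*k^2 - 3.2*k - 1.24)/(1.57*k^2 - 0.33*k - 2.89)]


(1) = 6*h + 20
(2) = -12*z - 2
(3) = 7*(-2*q - 1)/(q^2 + q + 1)^2
(4) = -11.3600000000000
(5) = (-15.36088*k^3 - 7.449336*k^2 - 83.261496*k + 1.262784)/(3.869893*k^6 - 2.440251*k^5 - 20.857764*k^4 + 8.947917*k^3 + 38.394228*k^2 - 8.268579*k - 24.137569)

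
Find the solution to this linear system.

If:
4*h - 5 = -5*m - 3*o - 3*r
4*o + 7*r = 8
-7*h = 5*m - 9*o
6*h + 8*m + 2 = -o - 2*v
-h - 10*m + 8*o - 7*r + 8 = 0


Then:
h = 11/135
m = 11/54
o = 143/810
r = 422/405
v = -3479/1620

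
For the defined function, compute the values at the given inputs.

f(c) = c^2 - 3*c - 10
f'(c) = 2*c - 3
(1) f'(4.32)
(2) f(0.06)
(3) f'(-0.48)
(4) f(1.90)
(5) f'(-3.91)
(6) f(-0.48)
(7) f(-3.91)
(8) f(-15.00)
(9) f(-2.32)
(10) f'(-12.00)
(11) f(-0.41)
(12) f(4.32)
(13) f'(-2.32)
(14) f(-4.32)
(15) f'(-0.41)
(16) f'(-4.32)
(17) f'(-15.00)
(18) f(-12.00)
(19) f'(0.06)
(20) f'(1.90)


(1) = 5.64
(2) = -10.18
(3) = -3.96
(4) = -12.09
(5) = -10.82
(6) = -8.33
(7) = 17.02
(8) = 260.00
(9) = 2.34
(10) = -27.00
(11) = -8.60
(12) = -4.30
(13) = -7.64
(14) = 21.62
(15) = -3.82
(16) = -11.64
(17) = -33.00
(18) = 170.00
(19) = -2.88
(20) = 0.80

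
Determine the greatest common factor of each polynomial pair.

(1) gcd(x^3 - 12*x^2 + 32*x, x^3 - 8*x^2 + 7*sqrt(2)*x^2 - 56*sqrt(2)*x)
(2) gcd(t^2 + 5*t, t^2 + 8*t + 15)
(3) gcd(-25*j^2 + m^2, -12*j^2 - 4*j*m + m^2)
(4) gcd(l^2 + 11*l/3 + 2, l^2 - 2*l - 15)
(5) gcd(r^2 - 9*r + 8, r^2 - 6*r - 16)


(1) = gcd(x*(x - 8)*(x - 4), x*(x - 8)*(x + 7*sqrt(2))) = x^2 - 8*x
(2) = t + 5
(3) = gcd((-5*j + m)*(5*j + m), (-6*j + m)*(2*j + m)) = 1
(4) = l + 3
(5) = gcd((r - 8)*(r - 1), (r - 8)*(r + 2)) = r - 8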